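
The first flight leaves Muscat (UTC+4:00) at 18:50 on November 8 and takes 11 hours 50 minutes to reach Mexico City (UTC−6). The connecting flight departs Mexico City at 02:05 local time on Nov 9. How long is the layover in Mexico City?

Convert departure to UTC: 18:50 − 4:00 = 14:50 UTC on Nov 8.
Add 11 hours 50 minutes flight time → 02:40 UTC (Nov 9).
Mexico City is UTC−6:00, so local arrival = 02:40 − 6:00 = 20:40 on Nov 8.
Layover = 02:05 − 20:40 (+1 day) = 5 hours 25 minutes.

5 hours 25 minutes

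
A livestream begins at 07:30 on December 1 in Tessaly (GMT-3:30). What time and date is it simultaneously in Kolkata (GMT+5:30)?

16:30 on December 1

In UTC: 07:30 + 3:30 = 11:00 on Dec 1.
Kolkata is UTC+5:30: 11:00 + 5:30 = 16:30 on Dec 1.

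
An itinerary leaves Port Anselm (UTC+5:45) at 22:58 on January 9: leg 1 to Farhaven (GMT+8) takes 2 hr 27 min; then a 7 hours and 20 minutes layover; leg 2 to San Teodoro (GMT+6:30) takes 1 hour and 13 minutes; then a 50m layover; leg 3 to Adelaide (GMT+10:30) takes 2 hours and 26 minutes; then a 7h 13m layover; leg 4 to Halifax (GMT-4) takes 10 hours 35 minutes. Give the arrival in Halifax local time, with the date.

Convert departure to UTC: 22:58 − 5:45 = 17:13 UTC on Jan 9.
Add 2 hours and 27 minutes leg 1 → 19:40 UTC.
Add 7 hours and 20 minutes layover in Farhaven → 03:00 UTC (Jan 10).
Add 1 hour 13 minutes leg 2 → 04:13 UTC.
Add 50 minutes layover in San Teodoro → 05:03 UTC.
Add 2 hours and 26 minutes leg 3 → 07:29 UTC.
Add 7 hours and 13 minutes layover in Adelaide → 14:42 UTC.
Add 10 hours and 35 minutes leg 4 → 01:17 UTC (Jan 11).
Halifax is UTC−4:00, so local arrival = 01:17 − 4:00 = 21:17 on Jan 10.

21:17 on January 10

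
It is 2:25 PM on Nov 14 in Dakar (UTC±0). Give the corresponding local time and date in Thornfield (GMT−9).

Thornfield is 9:00 behind Dakar.
Shift by the zone difference: 2:25 PM − 9:00 = 5:25 AM on Nov 14 in Thornfield.

5:25 AM on November 14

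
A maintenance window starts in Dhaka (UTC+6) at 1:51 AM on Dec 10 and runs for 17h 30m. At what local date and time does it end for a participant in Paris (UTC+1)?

2:21 PM on December 10

Convert start to UTC: 1:51 AM − 6:00 = 7:51 PM UTC on Dec 9.
Add 17 hours and 30 minutes duration → 1:21 PM UTC (Dec 10).
Paris is UTC+1:00, so local end time = 1:21 PM + 1:00 = 2:21 PM on Dec 10.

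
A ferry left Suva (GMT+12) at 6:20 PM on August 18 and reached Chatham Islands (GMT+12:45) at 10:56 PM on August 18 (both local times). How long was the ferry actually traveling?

Departure in UTC: 6:20 PM − 12:00 = 6:20 AM on Aug 18.
Arrival in UTC: 10:56 PM − 12:45 = 10:11 AM on Aug 18.
Elapsed = 10:11 AM − 6:20 AM = 3 hours 51 minutes.

3 hours 51 minutes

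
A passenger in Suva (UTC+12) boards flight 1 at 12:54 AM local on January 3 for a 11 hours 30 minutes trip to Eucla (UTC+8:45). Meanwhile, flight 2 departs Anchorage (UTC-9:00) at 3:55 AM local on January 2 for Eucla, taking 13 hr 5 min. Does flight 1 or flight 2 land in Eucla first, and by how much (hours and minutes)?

the first, by 1 hour 36 minutes

Flight 1 in UTC: 12:54 AM − 12:00 = 12:54 PM on Jan 2.
+11 hours 30 minutes → arrive 12:24 AM UTC on Jan 3.
Flight 2 in UTC: 3:55 AM + 9:00 = 12:55 PM on Jan 2.
+13 hours and 5 minutes → arrive 2:00 AM UTC on Jan 3.
Flight 1 lands earlier by 1 hour 36 minutes.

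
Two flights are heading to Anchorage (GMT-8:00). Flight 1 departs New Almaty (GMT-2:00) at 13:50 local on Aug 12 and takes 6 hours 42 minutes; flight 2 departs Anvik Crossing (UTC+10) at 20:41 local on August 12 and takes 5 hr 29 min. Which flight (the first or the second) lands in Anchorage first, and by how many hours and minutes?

Flight 1 in UTC: 13:50 + 2:00 = 15:50 on Aug 12.
+6 hours 42 minutes → arrive 22:32 UTC on Aug 12.
Flight 2 in UTC: 20:41 − 10:00 = 10:41 on Aug 12.
+5 hours and 29 minutes → arrive 16:10 UTC on Aug 12.
Flight 2 lands earlier by 6 hours 22 minutes.

the second, by 6 hours 22 minutes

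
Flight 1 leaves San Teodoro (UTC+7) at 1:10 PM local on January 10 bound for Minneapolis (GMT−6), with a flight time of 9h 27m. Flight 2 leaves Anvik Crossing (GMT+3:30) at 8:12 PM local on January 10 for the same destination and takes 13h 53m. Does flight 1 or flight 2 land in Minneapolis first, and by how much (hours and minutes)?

Flight 1 in UTC: 1:10 PM − 7:00 = 6:10 AM on Jan 10.
+9 hours and 27 minutes → arrive 3:37 PM UTC on Jan 10.
Flight 2 in UTC: 8:12 PM − 3:30 = 4:42 PM on Jan 10.
+13 hours and 53 minutes → arrive 6:35 AM UTC on Jan 11.
Flight 1 lands earlier by 14 hours 58 minutes.

the first, by 14 hours 58 minutes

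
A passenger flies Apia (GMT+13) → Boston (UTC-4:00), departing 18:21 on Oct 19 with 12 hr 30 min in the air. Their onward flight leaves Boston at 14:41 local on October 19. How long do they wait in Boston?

Convert departure to UTC: 18:21 − 13:00 = 05:21 UTC on Oct 19.
Add 12 hours 30 minutes flight time → 17:51 UTC.
Boston is UTC−4:00, so local arrival = 17:51 − 4:00 = 13:51 on Oct 19.
Layover = 14:41 − 13:51 = 50 minutes.

50 minutes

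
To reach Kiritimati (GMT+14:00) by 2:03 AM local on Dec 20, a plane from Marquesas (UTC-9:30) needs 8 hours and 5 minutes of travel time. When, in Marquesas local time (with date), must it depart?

6:28 PM on December 18

Target arrival in UTC: 2:03 AM − 14:00 = 12:03 PM on Dec 19.
Subtract 8 hours and 5 minutes → departure 3:58 AM UTC on Dec 19.
Marquesas is UTC−9:30: 3:58 AM − 9:30 = 6:28 PM on Dec 18.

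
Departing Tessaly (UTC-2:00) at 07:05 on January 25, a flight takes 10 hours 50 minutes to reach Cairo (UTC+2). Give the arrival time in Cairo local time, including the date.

Convert departure to UTC: 07:05 + 2:00 = 09:05 UTC on Jan 25.
Add 10 hours 50 minutes travel time → 19:55 UTC.
Cairo is UTC+2:00, so local arrival = 19:55 + 2:00 = 21:55 on Jan 25.

21:55 on January 25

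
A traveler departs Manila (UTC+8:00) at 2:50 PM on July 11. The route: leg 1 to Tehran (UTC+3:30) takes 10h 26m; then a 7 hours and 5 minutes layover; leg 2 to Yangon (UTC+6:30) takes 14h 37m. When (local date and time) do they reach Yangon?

9:28 PM on July 12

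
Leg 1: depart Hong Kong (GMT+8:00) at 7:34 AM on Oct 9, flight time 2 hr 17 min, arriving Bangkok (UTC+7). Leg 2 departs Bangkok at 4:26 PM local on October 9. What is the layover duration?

Convert departure to UTC: 7:34 AM − 8:00 = 11:34 PM UTC on Oct 8.
Add 2 hours 17 minutes flight time → 1:51 AM UTC (Oct 9).
Bangkok is UTC+7:00, so local arrival = 1:51 AM + 7:00 = 8:51 AM on Oct 9.
Layover = 4:26 PM − 8:51 AM = 7 hours 35 minutes.

7 hours 35 minutes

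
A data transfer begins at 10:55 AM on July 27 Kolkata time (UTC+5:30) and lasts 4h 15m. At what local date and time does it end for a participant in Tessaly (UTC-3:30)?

6:10 AM on July 27

Convert start to UTC: 10:55 AM − 5:30 = 5:25 AM UTC on Jul 27.
Add 4 hours 15 minutes duration → 9:40 AM UTC.
Tessaly is UTC−3:30, so local end time = 9:40 AM − 3:30 = 6:10 AM on Jul 27.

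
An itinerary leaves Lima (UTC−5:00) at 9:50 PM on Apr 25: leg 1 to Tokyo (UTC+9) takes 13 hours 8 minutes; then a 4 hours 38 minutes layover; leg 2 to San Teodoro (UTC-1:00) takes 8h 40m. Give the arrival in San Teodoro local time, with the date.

Convert departure to UTC: 9:50 PM + 5:00 = 2:50 AM UTC on Apr 26.
Add 13 hours 8 minutes leg 1 → 3:58 PM UTC.
Add 4 hours 38 minutes layover in Tokyo → 8:36 PM UTC.
Add 8 hours and 40 minutes leg 2 → 5:16 AM UTC (Apr 27).
San Teodoro is UTC−1:00, so local arrival = 5:16 AM − 1:00 = 4:16 AM on Apr 27.

4:16 AM on April 27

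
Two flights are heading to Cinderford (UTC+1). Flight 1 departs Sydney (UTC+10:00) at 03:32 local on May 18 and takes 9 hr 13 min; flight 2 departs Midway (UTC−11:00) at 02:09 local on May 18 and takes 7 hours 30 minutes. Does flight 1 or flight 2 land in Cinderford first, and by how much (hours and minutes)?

Flight 1 in UTC: 03:32 − 10:00 = 17:32 on May 17.
+9 hours 13 minutes → arrive 02:45 UTC on May 18.
Flight 2 in UTC: 02:09 + 11:00 = 13:09 on May 18.
+7 hours and 30 minutes → arrive 20:39 UTC on May 18.
Flight 1 lands earlier by 17 hours 54 minutes.

the first, by 17 hours 54 minutes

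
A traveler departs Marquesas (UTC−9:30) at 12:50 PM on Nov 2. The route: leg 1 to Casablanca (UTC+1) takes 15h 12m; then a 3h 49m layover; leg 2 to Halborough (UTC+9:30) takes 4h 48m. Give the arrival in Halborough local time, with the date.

Convert departure to UTC: 12:50 PM + 9:30 = 10:20 PM UTC on Nov 2.
Add 15 hours and 12 minutes leg 1 → 1:32 PM UTC (Nov 3).
Add 3 hours 49 minutes layover in Casablanca → 5:21 PM UTC.
Add 4 hours and 48 minutes leg 2 → 10:09 PM UTC.
Halborough is UTC+9:30, so local arrival = 10:09 PM + 9:30 = 7:39 AM on Nov 4.

7:39 AM on November 4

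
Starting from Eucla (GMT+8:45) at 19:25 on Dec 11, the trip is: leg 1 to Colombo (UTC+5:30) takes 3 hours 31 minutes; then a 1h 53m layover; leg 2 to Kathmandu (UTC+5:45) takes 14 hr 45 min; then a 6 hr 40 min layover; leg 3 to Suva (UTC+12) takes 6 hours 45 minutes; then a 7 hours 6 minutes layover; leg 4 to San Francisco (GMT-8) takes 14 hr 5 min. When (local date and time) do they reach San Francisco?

09:25 on December 13

Convert departure to UTC: 19:25 − 8:45 = 10:40 UTC on Dec 11.
Add 3 hours and 31 minutes leg 1 → 14:11 UTC.
Add 1 hour and 53 minutes layover in Colombo → 16:04 UTC.
Add 14 hours and 45 minutes leg 2 → 06:49 UTC (Dec 12).
Add 6 hours 40 minutes layover in Kathmandu → 13:29 UTC.
Add 6 hours and 45 minutes leg 3 → 20:14 UTC.
Add 7 hours and 6 minutes layover in Suva → 03:20 UTC (Dec 13).
Add 14 hours and 5 minutes leg 4 → 17:25 UTC.
San Francisco is UTC−8:00, so local arrival = 17:25 − 8:00 = 09:25 on Dec 13.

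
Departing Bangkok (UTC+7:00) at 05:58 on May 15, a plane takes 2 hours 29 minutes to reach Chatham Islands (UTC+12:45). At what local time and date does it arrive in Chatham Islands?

14:12 on May 15

Convert departure to UTC: 05:58 − 7:00 = 22:58 UTC on May 14.
Add 2 hours 29 minutes travel time → 01:27 UTC (May 15).
Chatham Islands is UTC+12:45, so local arrival = 01:27 + 12:45 = 14:12 on May 15.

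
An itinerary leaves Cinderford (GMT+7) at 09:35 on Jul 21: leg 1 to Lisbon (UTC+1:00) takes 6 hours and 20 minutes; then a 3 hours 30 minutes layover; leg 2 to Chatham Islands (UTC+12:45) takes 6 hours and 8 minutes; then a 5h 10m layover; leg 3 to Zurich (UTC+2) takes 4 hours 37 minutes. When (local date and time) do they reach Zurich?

Convert departure to UTC: 09:35 − 7:00 = 02:35 UTC on Jul 21.
Add 6 hours 20 minutes leg 1 → 08:55 UTC.
Add 3 hours and 30 minutes layover in Lisbon → 12:25 UTC.
Add 6 hours and 8 minutes leg 2 → 18:33 UTC.
Add 5 hours and 10 minutes layover in Chatham Islands → 23:43 UTC.
Add 4 hours 37 minutes leg 3 → 04:20 UTC (Jul 22).
Zurich is UTC+2:00, so local arrival = 04:20 + 2:00 = 06:20 on Jul 22.

06:20 on July 22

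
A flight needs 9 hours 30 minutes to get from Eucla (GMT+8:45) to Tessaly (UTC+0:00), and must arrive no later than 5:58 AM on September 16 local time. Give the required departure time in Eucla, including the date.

Target arrival is already UTC: 5:58 AM on Sep 16.
Subtract 9 hours 30 minutes → departure 8:28 PM UTC on Sep 15.
Eucla is UTC+8:45: 8:28 PM + 8:45 = 5:13 AM on Sep 16.

5:13 AM on September 16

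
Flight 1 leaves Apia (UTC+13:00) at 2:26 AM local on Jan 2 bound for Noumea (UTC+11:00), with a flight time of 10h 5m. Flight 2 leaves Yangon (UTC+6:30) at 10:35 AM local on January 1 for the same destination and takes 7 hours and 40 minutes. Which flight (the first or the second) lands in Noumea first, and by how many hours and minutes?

the second, by 11 hours 46 minutes

Flight 1 in UTC: 2:26 AM − 13:00 = 1:26 PM on Jan 1.
+10 hours and 5 minutes → arrive 11:31 PM UTC on Jan 1.
Flight 2 in UTC: 10:35 AM − 6:30 = 4:05 AM on Jan 1.
+7 hours 40 minutes → arrive 11:45 AM UTC on Jan 1.
Flight 2 lands earlier by 11 hours 46 minutes.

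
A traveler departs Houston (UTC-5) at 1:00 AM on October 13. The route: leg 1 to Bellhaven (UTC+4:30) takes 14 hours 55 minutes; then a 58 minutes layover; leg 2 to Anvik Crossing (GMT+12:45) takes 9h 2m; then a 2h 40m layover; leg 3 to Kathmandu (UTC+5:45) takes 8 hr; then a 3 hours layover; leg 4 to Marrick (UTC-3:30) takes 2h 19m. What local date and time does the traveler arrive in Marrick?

7:24 PM on October 14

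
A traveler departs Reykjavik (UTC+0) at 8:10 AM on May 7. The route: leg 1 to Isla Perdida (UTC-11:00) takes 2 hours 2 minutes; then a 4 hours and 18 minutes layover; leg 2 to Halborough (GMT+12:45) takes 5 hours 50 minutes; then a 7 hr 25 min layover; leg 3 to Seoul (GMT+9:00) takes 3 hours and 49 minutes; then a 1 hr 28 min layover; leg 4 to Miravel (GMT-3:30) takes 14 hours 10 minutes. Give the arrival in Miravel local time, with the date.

Reykjavik is at UTC+0, so departure is already 8:10 AM UTC on May 7.
Add 2 hours and 2 minutes leg 1 → 10:12 AM UTC.
Add 4 hours 18 minutes layover in Isla Perdida → 2:30 PM UTC.
Add 5 hours and 50 minutes leg 2 → 8:20 PM UTC.
Add 7 hours 25 minutes layover in Halborough → 3:45 AM UTC (May 8).
Add 3 hours 49 minutes leg 3 → 7:34 AM UTC.
Add 1 hour 28 minutes layover in Seoul → 9:02 AM UTC.
Add 14 hours and 10 minutes leg 4 → 11:12 PM UTC.
Miravel is UTC−3:30, so local arrival = 11:12 PM − 3:30 = 7:42 PM on May 8.

7:42 PM on May 8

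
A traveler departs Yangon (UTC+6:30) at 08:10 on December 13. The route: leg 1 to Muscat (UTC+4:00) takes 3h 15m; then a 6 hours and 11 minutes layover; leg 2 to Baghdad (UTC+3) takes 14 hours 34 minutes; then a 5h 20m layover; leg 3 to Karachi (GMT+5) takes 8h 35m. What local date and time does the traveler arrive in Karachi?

Convert departure to UTC: 08:10 − 6:30 = 01:40 UTC on Dec 13.
Add 3 hours 15 minutes leg 1 → 04:55 UTC.
Add 6 hours 11 minutes layover in Muscat → 11:06 UTC.
Add 14 hours and 34 minutes leg 2 → 01:40 UTC (Dec 14).
Add 5 hours 20 minutes layover in Baghdad → 07:00 UTC.
Add 8 hours and 35 minutes leg 3 → 15:35 UTC.
Karachi is UTC+5:00, so local arrival = 15:35 + 5:00 = 20:35 on Dec 14.

20:35 on Dec 14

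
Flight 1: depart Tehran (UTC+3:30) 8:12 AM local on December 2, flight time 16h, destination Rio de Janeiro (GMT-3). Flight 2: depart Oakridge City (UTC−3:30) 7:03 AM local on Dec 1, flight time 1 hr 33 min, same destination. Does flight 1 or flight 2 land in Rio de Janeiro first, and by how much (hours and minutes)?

Flight 1 in UTC: 8:12 AM − 3:30 = 4:42 AM on Dec 2.
+16 hours → arrive 8:42 PM UTC on Dec 2.
Flight 2 in UTC: 7:03 AM + 3:30 = 10:33 AM on Dec 1.
+1 hour 33 minutes → arrive 12:06 PM UTC on Dec 1.
Flight 2 lands earlier by 32 hours 36 minutes.

the second, by 32 hours 36 minutes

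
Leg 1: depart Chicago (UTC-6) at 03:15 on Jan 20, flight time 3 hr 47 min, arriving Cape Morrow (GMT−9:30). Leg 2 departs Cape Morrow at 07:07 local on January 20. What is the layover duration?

3 hours 35 minutes

Convert departure to UTC: 03:15 + 6:00 = 09:15 UTC on Jan 20.
Add 3 hours 47 minutes flight time → 13:02 UTC.
Cape Morrow is UTC−9:30, so local arrival = 13:02 − 9:30 = 03:32 on Jan 20.
Layover = 07:07 − 03:32 = 3 hours 35 minutes.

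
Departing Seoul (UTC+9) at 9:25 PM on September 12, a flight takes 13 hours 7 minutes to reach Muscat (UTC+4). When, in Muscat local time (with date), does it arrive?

5:32 AM on September 13

Convert departure to UTC: 9:25 PM − 9:00 = 12:25 PM UTC on Sep 12.
Add 13 hours 7 minutes travel time → 1:32 AM UTC (Sep 13).
Muscat is UTC+4:00, so local arrival = 1:32 AM + 4:00 = 5:32 AM on Sep 13.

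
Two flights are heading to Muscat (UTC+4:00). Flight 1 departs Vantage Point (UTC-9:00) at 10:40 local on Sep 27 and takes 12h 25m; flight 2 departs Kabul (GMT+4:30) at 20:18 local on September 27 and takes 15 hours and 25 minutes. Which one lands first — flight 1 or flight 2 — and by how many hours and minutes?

Flight 1 in UTC: 10:40 + 9:00 = 19:40 on Sep 27.
+12 hours and 25 minutes → arrive 08:05 UTC on Sep 28.
Flight 2 in UTC: 20:18 − 4:30 = 15:48 on Sep 27.
+15 hours 25 minutes → arrive 07:13 UTC on Sep 28.
Flight 2 lands earlier by 52 minutes.

the second, by 52 minutes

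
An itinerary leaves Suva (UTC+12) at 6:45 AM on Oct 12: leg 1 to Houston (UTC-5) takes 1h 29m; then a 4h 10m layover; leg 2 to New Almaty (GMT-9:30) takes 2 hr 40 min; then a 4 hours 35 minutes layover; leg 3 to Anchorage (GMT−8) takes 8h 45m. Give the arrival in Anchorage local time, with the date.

8:24 AM on October 12

Convert departure to UTC: 6:45 AM − 12:00 = 6:45 PM UTC on Oct 11.
Add 1 hour 29 minutes leg 1 → 8:14 PM UTC.
Add 4 hours 10 minutes layover in Houston → 12:24 AM UTC (Oct 12).
Add 2 hours and 40 minutes leg 2 → 3:04 AM UTC.
Add 4 hours 35 minutes layover in New Almaty → 7:39 AM UTC.
Add 8 hours 45 minutes leg 3 → 4:24 PM UTC.
Anchorage is UTC−8:00, so local arrival = 4:24 PM − 8:00 = 8:24 AM on Oct 12.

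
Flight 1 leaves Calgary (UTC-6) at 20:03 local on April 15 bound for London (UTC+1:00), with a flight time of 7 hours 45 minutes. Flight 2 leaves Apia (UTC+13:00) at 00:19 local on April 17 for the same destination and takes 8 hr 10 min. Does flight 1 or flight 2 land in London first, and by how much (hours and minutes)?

the first, by 9 hours 41 minutes

Flight 1 in UTC: 20:03 + 6:00 = 02:03 on Apr 16.
+7 hours 45 minutes → arrive 09:48 UTC on Apr 16.
Flight 2 in UTC: 00:19 − 13:00 = 11:19 on Apr 16.
+8 hours and 10 minutes → arrive 19:29 UTC on Apr 16.
Flight 1 lands earlier by 9 hours 41 minutes.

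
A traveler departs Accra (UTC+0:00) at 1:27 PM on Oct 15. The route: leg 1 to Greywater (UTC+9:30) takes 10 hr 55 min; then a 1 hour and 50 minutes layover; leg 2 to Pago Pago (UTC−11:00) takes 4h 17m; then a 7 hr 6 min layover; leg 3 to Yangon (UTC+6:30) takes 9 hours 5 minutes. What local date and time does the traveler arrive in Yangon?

5:10 AM on October 17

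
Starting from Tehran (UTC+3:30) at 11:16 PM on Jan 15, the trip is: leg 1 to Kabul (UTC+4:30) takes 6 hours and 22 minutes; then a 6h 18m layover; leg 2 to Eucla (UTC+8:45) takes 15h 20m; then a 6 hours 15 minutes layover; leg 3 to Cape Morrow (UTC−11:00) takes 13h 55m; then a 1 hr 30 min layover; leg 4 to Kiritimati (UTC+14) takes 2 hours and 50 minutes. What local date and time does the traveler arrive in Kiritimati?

Convert departure to UTC: 11:16 PM − 3:30 = 7:46 PM UTC on Jan 15.
Add 6 hours 22 minutes leg 1 → 2:08 AM UTC (Jan 16).
Add 6 hours 18 minutes layover in Kabul → 8:26 AM UTC.
Add 15 hours 20 minutes leg 2 → 11:46 PM UTC.
Add 6 hours and 15 minutes layover in Eucla → 6:01 AM UTC (Jan 17).
Add 13 hours 55 minutes leg 3 → 7:56 PM UTC.
Add 1 hour 30 minutes layover in Cape Morrow → 9:26 PM UTC.
Add 2 hours and 50 minutes leg 4 → 12:16 AM UTC (Jan 18).
Kiritimati is UTC+14:00, so local arrival = 12:16 AM + 14:00 = 2:16 PM on Jan 18.

2:16 PM on Jan 18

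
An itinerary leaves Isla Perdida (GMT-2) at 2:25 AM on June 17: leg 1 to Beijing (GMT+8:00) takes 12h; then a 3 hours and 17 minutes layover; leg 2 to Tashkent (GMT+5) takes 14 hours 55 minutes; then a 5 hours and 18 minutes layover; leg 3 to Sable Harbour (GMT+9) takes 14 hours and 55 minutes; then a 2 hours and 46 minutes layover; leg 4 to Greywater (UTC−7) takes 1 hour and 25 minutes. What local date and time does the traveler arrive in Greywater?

4:01 AM on Jun 19

Convert departure to UTC: 2:25 AM + 2:00 = 4:25 AM UTC on Jun 17.
Add 12 hours leg 1 → 4:25 PM UTC.
Add 3 hours and 17 minutes layover in Beijing → 7:42 PM UTC.
Add 14 hours 55 minutes leg 2 → 10:37 AM UTC (Jun 18).
Add 5 hours 18 minutes layover in Tashkent → 3:55 PM UTC.
Add 14 hours and 55 minutes leg 3 → 6:50 AM UTC (Jun 19).
Add 2 hours 46 minutes layover in Sable Harbour → 9:36 AM UTC.
Add 1 hour and 25 minutes leg 4 → 11:01 AM UTC.
Greywater is UTC−7:00, so local arrival = 11:01 AM − 7:00 = 4:01 AM on Jun 19.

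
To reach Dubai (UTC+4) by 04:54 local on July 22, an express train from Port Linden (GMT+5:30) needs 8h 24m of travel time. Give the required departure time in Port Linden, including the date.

Target arrival in UTC: 04:54 − 4:00 = 00:54 on Jul 22.
Subtract 8 hours and 24 minutes → departure 16:30 UTC on Jul 21.
Port Linden is UTC+5:30: 16:30 + 5:30 = 22:00 on Jul 21.

22:00 on Jul 21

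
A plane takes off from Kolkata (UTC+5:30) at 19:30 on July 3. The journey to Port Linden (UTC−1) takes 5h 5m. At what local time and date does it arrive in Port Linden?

18:05 on Jul 3

Convert departure to UTC: 19:30 − 5:30 = 14:00 UTC on Jul 3.
Add 5 hours and 5 minutes travel time → 19:05 UTC.
Port Linden is UTC−1:00, so local arrival = 19:05 − 1:00 = 18:05 on Jul 3.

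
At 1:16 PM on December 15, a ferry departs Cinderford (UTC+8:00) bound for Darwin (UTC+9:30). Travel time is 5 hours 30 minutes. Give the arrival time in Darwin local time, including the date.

8:16 PM on December 15

Convert departure to UTC: 1:16 PM − 8:00 = 5:16 AM UTC on Dec 15.
Add 5 hours 30 minutes travel time → 10:46 AM UTC.
Darwin is UTC+9:30, so local arrival = 10:46 AM + 9:30 = 8:16 PM on Dec 15.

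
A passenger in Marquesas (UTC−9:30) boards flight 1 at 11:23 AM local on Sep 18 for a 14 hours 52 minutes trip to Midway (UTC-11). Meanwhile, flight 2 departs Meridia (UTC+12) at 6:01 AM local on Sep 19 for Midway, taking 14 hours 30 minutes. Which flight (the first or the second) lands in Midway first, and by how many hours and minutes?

the second, by 3 hours 14 minutes

Flight 1 in UTC: 11:23 AM + 9:30 = 8:53 PM on Sep 18.
+14 hours 52 minutes → arrive 11:45 AM UTC on Sep 19.
Flight 2 in UTC: 6:01 AM − 12:00 = 6:01 PM on Sep 18.
+14 hours 30 minutes → arrive 8:31 AM UTC on Sep 19.
Flight 2 lands earlier by 3 hours 14 minutes.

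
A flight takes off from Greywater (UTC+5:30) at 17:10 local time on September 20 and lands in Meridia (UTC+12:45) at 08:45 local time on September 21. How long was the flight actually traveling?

Departure in UTC: 17:10 − 5:30 = 11:40 on Sep 20.
Arrival in UTC: 08:45 − 12:45 = 20:00 on Sep 20.
Elapsed = 20:00 − 11:40 = 8 hours 20 minutes.

8 hours 20 minutes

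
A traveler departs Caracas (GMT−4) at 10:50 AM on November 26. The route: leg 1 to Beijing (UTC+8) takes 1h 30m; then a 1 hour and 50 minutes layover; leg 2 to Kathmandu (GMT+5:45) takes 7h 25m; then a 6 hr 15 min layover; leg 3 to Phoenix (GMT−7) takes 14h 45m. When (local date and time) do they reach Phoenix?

Convert departure to UTC: 10:50 AM + 4:00 = 2:50 PM UTC on Nov 26.
Add 1 hour and 30 minutes leg 1 → 4:20 PM UTC.
Add 1 hour and 50 minutes layover in Beijing → 6:10 PM UTC.
Add 7 hours and 25 minutes leg 2 → 1:35 AM UTC (Nov 27).
Add 6 hours 15 minutes layover in Kathmandu → 7:50 AM UTC.
Add 14 hours and 45 minutes leg 3 → 10:35 PM UTC.
Phoenix is UTC−7:00, so local arrival = 10:35 PM − 7:00 = 3:35 PM on Nov 27.

3:35 PM on Nov 27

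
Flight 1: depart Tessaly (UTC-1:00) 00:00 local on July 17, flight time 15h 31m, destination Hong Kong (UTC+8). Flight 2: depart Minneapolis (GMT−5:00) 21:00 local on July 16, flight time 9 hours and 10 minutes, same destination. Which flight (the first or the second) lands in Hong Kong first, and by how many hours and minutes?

the second, by 5 hours 21 minutes

Flight 1 in UTC: 00:00 + 1:00 = 01:00 on Jul 17.
+15 hours 31 minutes → arrive 16:31 UTC on Jul 17.
Flight 2 in UTC: 21:00 + 5:00 = 02:00 on Jul 17.
+9 hours 10 minutes → arrive 11:10 UTC on Jul 17.
Flight 2 lands earlier by 5 hours 21 minutes.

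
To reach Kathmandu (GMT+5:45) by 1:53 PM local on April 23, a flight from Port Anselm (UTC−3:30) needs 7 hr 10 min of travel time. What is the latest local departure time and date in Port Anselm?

Target arrival in UTC: 1:53 PM − 5:45 = 8:08 AM on Apr 23.
Subtract 7 hours and 10 minutes → departure 12:58 AM UTC on Apr 23.
Port Anselm is UTC−3:30: 12:58 AM − 3:30 = 9:28 PM on Apr 22.

9:28 PM on April 22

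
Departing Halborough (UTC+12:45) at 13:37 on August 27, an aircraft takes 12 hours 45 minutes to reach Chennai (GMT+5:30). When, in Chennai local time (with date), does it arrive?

19:07 on August 27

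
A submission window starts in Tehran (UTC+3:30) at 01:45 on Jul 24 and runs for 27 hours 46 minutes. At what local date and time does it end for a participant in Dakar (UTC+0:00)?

02:01 on July 25

Dakar is 3:30 behind Tehran.
After 27 hours and 46 minutes it is 05:31 (Jul 25) in Tehran.
Shift by the zone difference: 05:31 − 3:30 = 02:01 on Jul 25 in Dakar.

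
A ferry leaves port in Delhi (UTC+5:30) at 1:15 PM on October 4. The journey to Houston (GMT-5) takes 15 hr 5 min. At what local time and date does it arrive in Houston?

Houston is 10:30 behind Delhi.
After 15 hours and 5 minutes it is 4:20 AM (Oct 5) in Delhi.
Shift by the zone difference: 4:20 AM − 10:30 = 5:50 PM on Oct 4 in Houston.

5:50 PM on October 4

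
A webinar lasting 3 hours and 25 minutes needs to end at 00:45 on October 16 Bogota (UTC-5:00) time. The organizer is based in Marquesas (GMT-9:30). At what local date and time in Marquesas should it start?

Target end time in UTC: 00:45 + 5:00 = 05:45 on Oct 16.
Subtract 3 hours and 25 minutes → start 02:20 UTC on Oct 16.
Marquesas is UTC−9:30: 02:20 − 9:30 = 16:50 on Oct 15.

16:50 on October 15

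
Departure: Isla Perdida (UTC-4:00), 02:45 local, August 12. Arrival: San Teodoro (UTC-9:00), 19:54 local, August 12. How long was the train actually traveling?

Departure in UTC: 02:45 + 4:00 = 06:45 on Aug 12.
Arrival in UTC: 19:54 + 9:00 = 04:54 on Aug 13.
Elapsed = 04:54 − 06:45 (+1 day) = 22 hours 9 minutes.

22 hours 9 minutes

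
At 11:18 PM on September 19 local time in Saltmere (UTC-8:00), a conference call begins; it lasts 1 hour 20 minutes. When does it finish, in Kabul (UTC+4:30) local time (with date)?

Convert start to UTC: 11:18 PM + 8:00 = 7:18 AM UTC on Sep 20.
Add 1 hour and 20 minutes duration → 8:38 AM UTC.
Kabul is UTC+4:30, so local end time = 8:38 AM + 4:30 = 1:08 PM on Sep 20.

1:08 PM on September 20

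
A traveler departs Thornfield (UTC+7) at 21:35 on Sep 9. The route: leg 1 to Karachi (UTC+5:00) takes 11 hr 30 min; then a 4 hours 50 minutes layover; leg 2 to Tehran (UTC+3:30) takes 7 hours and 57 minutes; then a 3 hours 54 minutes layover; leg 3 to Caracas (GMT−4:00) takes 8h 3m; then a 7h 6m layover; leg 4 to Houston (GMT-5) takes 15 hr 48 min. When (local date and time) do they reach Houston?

20:43 on September 11

Convert departure to UTC: 21:35 − 7:00 = 14:35 UTC on Sep 9.
Add 11 hours 30 minutes leg 1 → 02:05 UTC (Sep 10).
Add 4 hours 50 minutes layover in Karachi → 06:55 UTC.
Add 7 hours 57 minutes leg 2 → 14:52 UTC.
Add 3 hours 54 minutes layover in Tehran → 18:46 UTC.
Add 8 hours 3 minutes leg 3 → 02:49 UTC (Sep 11).
Add 7 hours 6 minutes layover in Caracas → 09:55 UTC.
Add 15 hours and 48 minutes leg 4 → 01:43 UTC (Sep 12).
Houston is UTC−5:00, so local arrival = 01:43 − 5:00 = 20:43 on Sep 11.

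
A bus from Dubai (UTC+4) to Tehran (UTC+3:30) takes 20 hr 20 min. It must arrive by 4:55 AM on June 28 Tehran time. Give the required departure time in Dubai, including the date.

9:05 AM on Jun 27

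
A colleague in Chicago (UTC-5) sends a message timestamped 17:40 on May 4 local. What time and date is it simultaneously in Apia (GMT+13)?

11:40 on May 5

In UTC: 17:40 + 5:00 = 22:40 on May 4.
Apia is UTC+13:00: 22:40 + 13:00 = 11:40 on May 5.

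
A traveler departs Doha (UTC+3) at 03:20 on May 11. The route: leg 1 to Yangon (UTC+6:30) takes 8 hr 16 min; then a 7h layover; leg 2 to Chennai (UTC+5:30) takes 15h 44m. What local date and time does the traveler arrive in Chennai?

12:50 on May 12

Convert departure to UTC: 03:20 − 3:00 = 00:20 UTC on May 11.
Add 8 hours and 16 minutes leg 1 → 08:36 UTC.
Add 7 hours layover in Yangon → 15:36 UTC.
Add 15 hours 44 minutes leg 2 → 07:20 UTC (May 12).
Chennai is UTC+5:30, so local arrival = 07:20 + 5:30 = 12:50 on May 12.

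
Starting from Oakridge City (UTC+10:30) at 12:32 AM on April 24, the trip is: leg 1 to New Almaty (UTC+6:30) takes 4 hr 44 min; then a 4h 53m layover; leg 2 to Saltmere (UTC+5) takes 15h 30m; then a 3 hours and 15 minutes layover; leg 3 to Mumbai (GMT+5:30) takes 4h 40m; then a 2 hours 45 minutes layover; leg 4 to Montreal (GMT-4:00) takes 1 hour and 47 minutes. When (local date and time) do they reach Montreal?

Convert departure to UTC: 12:32 AM − 10:30 = 2:02 PM UTC on Apr 23.
Add 4 hours and 44 minutes leg 1 → 6:46 PM UTC.
Add 4 hours and 53 minutes layover in New Almaty → 11:39 PM UTC.
Add 15 hours 30 minutes leg 2 → 3:09 PM UTC (Apr 24).
Add 3 hours 15 minutes layover in Saltmere → 6:24 PM UTC.
Add 4 hours 40 minutes leg 3 → 11:04 PM UTC.
Add 2 hours and 45 minutes layover in Mumbai → 1:49 AM UTC (Apr 25).
Add 1 hour and 47 minutes leg 4 → 3:36 AM UTC.
Montreal is UTC−4:00, so local arrival = 3:36 AM − 4:00 = 11:36 PM on Apr 24.

11:36 PM on April 24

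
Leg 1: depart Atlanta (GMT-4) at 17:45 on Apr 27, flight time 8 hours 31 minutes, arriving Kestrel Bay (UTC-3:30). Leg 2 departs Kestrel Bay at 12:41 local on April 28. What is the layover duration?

9 hours 55 minutes

Convert departure to UTC: 17:45 + 4:00 = 21:45 UTC on Apr 27.
Add 8 hours and 31 minutes flight time → 06:16 UTC (Apr 28).
Kestrel Bay is UTC−3:30, so local arrival = 06:16 − 3:30 = 02:46 on Apr 28.
Layover = 12:41 − 02:46 = 9 hours 55 minutes.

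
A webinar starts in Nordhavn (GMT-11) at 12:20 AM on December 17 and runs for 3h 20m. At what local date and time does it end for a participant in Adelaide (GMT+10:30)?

Adelaide is 21:30 ahead of Nordhavn.
After 3 hours 20 minutes it is 3:40 AM in Nordhavn.
Shift by the zone difference: 3:40 AM + 21:30 = 1:10 AM on Dec 18 in Adelaide.

1:10 AM on Dec 18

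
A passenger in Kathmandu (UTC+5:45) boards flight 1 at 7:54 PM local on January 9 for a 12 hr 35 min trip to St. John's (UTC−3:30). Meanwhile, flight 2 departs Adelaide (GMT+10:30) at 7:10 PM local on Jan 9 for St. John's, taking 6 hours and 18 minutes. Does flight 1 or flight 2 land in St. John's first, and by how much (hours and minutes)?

the second, by 11 hours 46 minutes

Flight 1 in UTC: 7:54 PM − 5:45 = 2:09 PM on Jan 9.
+12 hours and 35 minutes → arrive 2:44 AM UTC on Jan 10.
Flight 2 in UTC: 7:10 PM − 10:30 = 8:40 AM on Jan 9.
+6 hours and 18 minutes → arrive 2:58 PM UTC on Jan 9.
Flight 2 lands earlier by 11 hours 46 minutes.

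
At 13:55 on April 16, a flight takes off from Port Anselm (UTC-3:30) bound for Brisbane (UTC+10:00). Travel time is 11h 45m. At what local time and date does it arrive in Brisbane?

15:10 on Apr 17

Convert departure to UTC: 13:55 + 3:30 = 17:25 UTC on Apr 16.
Add 11 hours and 45 minutes travel time → 05:10 UTC (Apr 17).
Brisbane is UTC+10:00, so local arrival = 05:10 + 10:00 = 15:10 on Apr 17.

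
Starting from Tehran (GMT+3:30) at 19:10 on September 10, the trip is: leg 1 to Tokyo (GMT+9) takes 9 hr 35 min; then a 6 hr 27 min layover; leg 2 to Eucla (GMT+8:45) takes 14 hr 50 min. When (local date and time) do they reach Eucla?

Convert departure to UTC: 19:10 − 3:30 = 15:40 UTC on Sep 10.
Add 9 hours and 35 minutes leg 1 → 01:15 UTC (Sep 11).
Add 6 hours and 27 minutes layover in Tokyo → 07:42 UTC.
Add 14 hours 50 minutes leg 2 → 22:32 UTC.
Eucla is UTC+8:45, so local arrival = 22:32 + 8:45 = 07:17 on Sep 12.

07:17 on Sep 12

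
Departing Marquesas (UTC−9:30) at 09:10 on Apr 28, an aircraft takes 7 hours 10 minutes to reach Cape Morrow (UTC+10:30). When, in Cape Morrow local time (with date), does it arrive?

12:20 on April 29

Convert departure to UTC: 09:10 + 9:30 = 18:40 UTC on Apr 28.
Add 7 hours and 10 minutes travel time → 01:50 UTC (Apr 29).
Cape Morrow is UTC+10:30, so local arrival = 01:50 + 10:30 = 12:20 on Apr 29.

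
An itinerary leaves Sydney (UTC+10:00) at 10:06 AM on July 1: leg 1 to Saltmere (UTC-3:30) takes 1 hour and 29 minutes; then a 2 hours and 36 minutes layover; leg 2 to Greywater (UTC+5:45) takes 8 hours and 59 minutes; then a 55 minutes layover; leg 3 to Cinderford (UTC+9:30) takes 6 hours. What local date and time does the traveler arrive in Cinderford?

5:35 AM on July 2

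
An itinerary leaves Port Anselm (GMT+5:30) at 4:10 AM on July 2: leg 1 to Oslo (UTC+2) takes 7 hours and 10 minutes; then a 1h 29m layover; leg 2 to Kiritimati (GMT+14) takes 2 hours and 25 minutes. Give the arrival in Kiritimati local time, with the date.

11:44 PM on July 2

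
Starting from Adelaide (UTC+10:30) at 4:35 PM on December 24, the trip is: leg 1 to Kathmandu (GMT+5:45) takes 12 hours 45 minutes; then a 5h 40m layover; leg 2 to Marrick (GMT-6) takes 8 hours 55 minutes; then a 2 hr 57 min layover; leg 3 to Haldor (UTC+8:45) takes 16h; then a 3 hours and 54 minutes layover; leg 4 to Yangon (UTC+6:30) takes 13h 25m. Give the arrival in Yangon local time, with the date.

4:11 AM on December 27

Convert departure to UTC: 4:35 PM − 10:30 = 6:05 AM UTC on Dec 24.
Add 12 hours and 45 minutes leg 1 → 6:50 PM UTC.
Add 5 hours and 40 minutes layover in Kathmandu → 12:30 AM UTC (Dec 25).
Add 8 hours 55 minutes leg 2 → 9:25 AM UTC.
Add 2 hours and 57 minutes layover in Marrick → 12:22 PM UTC.
Add 16 hours leg 3 → 4:22 AM UTC (Dec 26).
Add 3 hours 54 minutes layover in Haldor → 8:16 AM UTC.
Add 13 hours 25 minutes leg 4 → 9:41 PM UTC.
Yangon is UTC+6:30, so local arrival = 9:41 PM + 6:30 = 4:11 AM on Dec 27.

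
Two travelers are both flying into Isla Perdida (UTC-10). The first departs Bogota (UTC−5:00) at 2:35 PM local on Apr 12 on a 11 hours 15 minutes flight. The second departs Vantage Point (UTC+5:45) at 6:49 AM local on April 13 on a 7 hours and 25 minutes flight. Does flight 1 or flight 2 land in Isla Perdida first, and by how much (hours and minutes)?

Flight 1 in UTC: 2:35 PM + 5:00 = 7:35 PM on Apr 12.
+11 hours 15 minutes → arrive 6:50 AM UTC on Apr 13.
Flight 2 in UTC: 6:49 AM − 5:45 = 1:04 AM on Apr 13.
+7 hours and 25 minutes → arrive 8:29 AM UTC on Apr 13.
Flight 1 lands earlier by 1 hour 39 minutes.

the first, by 1 hour 39 minutes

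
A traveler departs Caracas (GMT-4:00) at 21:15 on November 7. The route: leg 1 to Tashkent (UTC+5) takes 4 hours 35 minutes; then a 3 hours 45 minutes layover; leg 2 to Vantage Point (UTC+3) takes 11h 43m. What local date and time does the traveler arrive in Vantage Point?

00:18 on Nov 9

Convert departure to UTC: 21:15 + 4:00 = 01:15 UTC on Nov 8.
Add 4 hours and 35 minutes leg 1 → 05:50 UTC.
Add 3 hours 45 minutes layover in Tashkent → 09:35 UTC.
Add 11 hours 43 minutes leg 2 → 21:18 UTC.
Vantage Point is UTC+3:00, so local arrival = 21:18 + 3:00 = 00:18 on Nov 9.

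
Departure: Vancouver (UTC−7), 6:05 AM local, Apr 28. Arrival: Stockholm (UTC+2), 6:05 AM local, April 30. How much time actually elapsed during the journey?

39 hours

Stockholm is 9:00 ahead of Vancouver.
Clock-face elapsed time (ignoring zones) is 48 hours.
Actual elapsed = 48 hours − 9:00 = 39 hours.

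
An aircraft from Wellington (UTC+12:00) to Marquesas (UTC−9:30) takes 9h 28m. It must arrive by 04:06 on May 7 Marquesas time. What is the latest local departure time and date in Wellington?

Target arrival in UTC: 04:06 + 9:30 = 13:36 on May 7.
Subtract 9 hours and 28 minutes → departure 04:08 UTC on May 7.
Wellington is UTC+12:00: 04:08 + 12:00 = 16:08 on May 7.

16:08 on May 7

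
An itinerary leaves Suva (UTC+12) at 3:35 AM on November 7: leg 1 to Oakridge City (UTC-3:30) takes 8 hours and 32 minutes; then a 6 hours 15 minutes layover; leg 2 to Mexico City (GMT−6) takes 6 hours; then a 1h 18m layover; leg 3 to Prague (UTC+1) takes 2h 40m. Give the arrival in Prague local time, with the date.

Convert departure to UTC: 3:35 AM − 12:00 = 3:35 PM UTC on Nov 6.
Add 8 hours and 32 minutes leg 1 → 12:07 AM UTC (Nov 7).
Add 6 hours and 15 minutes layover in Oakridge City → 6:22 AM UTC.
Add 6 hours leg 2 → 12:22 PM UTC.
Add 1 hour 18 minutes layover in Mexico City → 1:40 PM UTC.
Add 2 hours and 40 minutes leg 3 → 4:20 PM UTC.
Prague is UTC+1:00, so local arrival = 4:20 PM + 1:00 = 5:20 PM on Nov 7.

5:20 PM on Nov 7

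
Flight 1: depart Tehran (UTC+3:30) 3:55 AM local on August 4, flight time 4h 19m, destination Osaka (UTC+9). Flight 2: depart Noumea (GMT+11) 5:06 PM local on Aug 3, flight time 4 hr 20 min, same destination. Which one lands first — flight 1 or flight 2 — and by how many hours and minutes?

the second, by 18 hours 18 minutes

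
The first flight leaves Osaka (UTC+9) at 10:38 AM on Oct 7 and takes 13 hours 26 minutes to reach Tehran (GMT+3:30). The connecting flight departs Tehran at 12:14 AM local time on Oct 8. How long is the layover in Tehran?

5 hours 40 minutes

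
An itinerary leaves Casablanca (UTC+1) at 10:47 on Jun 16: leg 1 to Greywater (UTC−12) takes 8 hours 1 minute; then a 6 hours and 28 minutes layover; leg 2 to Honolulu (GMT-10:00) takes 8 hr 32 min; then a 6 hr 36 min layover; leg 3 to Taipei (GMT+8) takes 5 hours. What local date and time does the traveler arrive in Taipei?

Convert departure to UTC: 10:47 − 1:00 = 09:47 UTC on Jun 16.
Add 8 hours and 1 minute leg 1 → 17:48 UTC.
Add 6 hours 28 minutes layover in Greywater → 00:16 UTC (Jun 17).
Add 8 hours 32 minutes leg 2 → 08:48 UTC.
Add 6 hours 36 minutes layover in Honolulu → 15:24 UTC.
Add 5 hours leg 3 → 20:24 UTC.
Taipei is UTC+8:00, so local arrival = 20:24 + 8:00 = 04:24 on Jun 18.

04:24 on June 18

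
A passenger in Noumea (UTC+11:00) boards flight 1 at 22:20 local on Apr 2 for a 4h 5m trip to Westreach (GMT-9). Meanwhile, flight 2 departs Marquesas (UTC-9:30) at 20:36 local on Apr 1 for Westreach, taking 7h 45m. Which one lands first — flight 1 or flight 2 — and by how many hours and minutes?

the second, by 1 hour 34 minutes

Flight 1 in UTC: 22:20 − 11:00 = 11:20 on Apr 2.
+4 hours and 5 minutes → arrive 15:25 UTC on Apr 2.
Flight 2 in UTC: 20:36 + 9:30 = 06:06 on Apr 2.
+7 hours 45 minutes → arrive 13:51 UTC on Apr 2.
Flight 2 lands earlier by 1 hour 34 minutes.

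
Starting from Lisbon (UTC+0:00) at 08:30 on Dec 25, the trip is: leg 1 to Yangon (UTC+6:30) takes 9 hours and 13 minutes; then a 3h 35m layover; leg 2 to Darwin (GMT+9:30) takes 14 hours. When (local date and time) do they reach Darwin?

20:48 on December 26

Lisbon is at UTC+0, so departure is already 08:30 UTC on Dec 25.
Add 9 hours 13 minutes leg 1 → 17:43 UTC.
Add 3 hours 35 minutes layover in Yangon → 21:18 UTC.
Add 14 hours leg 2 → 11:18 UTC (Dec 26).
Darwin is UTC+9:30, so local arrival = 11:18 + 9:30 = 20:48 on Dec 26.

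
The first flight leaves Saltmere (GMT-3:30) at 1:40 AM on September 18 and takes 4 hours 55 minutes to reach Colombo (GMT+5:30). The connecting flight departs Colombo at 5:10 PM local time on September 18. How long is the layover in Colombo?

1 hour 35 minutes

Convert departure to UTC: 1:40 AM + 3:30 = 5:10 AM UTC on Sep 18.
Add 4 hours 55 minutes flight time → 10:05 AM UTC.
Colombo is UTC+5:30, so local arrival = 10:05 AM + 5:30 = 3:35 PM on Sep 18.
Layover = 5:10 PM − 3:35 PM = 1 hour 35 minutes.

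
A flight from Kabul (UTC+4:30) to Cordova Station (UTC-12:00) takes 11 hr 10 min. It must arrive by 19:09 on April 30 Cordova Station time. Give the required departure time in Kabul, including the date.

00:29 on May 1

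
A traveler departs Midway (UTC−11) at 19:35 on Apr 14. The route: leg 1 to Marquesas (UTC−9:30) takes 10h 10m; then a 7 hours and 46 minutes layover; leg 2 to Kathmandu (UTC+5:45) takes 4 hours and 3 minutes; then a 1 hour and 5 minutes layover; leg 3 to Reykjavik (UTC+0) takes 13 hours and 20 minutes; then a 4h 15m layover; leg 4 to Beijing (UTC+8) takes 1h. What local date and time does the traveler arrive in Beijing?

08:14 on Apr 17

Convert departure to UTC: 19:35 + 11:00 = 06:35 UTC on Apr 15.
Add 10 hours 10 minutes leg 1 → 16:45 UTC.
Add 7 hours 46 minutes layover in Marquesas → 00:31 UTC (Apr 16).
Add 4 hours and 3 minutes leg 2 → 04:34 UTC.
Add 1 hour and 5 minutes layover in Kathmandu → 05:39 UTC.
Add 13 hours and 20 minutes leg 3 → 18:59 UTC.
Add 4 hours 15 minutes layover in Reykjavik → 23:14 UTC.
Add 1 hour leg 4 → 00:14 UTC (Apr 17).
Beijing is UTC+8:00, so local arrival = 00:14 + 8:00 = 08:14 on Apr 17.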